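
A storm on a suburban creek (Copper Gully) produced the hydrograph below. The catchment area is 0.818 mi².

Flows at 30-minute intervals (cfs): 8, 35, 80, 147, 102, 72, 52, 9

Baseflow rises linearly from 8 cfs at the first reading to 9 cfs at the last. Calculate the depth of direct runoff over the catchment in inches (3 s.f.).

d ≈ 0.414 in

Direct runoff: 0.00, 26.86, 71.71, 138.57, 93.43, 63.29, 43.14, 0.00 cfs; ΣQ_DR = 437.0 cfs.
V = ΣQ_DR · Δt = 437.0 × 1800 s = 7.866 × 10^5 ft³.
Over A = 0.818 mi², depth = V / A = 0.414 in.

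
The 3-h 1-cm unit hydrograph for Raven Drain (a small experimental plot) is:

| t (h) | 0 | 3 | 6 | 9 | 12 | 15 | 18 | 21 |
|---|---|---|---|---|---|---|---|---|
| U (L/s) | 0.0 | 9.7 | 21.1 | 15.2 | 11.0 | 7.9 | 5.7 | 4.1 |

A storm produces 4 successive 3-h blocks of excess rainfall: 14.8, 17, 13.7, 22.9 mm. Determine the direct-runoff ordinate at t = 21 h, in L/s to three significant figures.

Q ≈ 51.8 L/s

By discrete convolution, Q_j = Σ (P_i / 10 mm) · U_{j−i}.
At t = 21 h (j=7): Q = (14.8/10)·4.1 + (17/10)·5.7 + (13.7/10)·7.9 + (22.9/10)·11.0 = 51.8 L/s.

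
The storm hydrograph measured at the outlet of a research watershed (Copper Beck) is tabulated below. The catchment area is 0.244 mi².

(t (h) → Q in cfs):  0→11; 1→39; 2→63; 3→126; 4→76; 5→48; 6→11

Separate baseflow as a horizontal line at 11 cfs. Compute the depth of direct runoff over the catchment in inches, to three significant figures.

Direct runoff: 0.0, 28.0, 52.0, 115.0, 65.0, 37.0, 0.0 cfs; ΣQ_DR = 297.0 cfs.
V = ΣQ_DR · Δt = 297.0 × 3600 s = 1.069 × 10^6 ft³.
Over A = 0.244 mi², depth = V / A = 1.89 in.

d ≈ 1.89 in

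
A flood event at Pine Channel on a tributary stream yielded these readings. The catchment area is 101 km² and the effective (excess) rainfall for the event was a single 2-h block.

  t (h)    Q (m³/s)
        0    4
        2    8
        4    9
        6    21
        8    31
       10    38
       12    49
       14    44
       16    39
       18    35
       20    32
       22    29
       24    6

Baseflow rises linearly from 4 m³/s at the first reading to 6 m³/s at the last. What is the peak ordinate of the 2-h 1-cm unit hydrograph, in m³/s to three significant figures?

U_p ≈ 22.0 m³/s

Direct runoff: 0.00, 3.83, 4.67, 16.50, 26.33, 33.17, 44.00, 38.83, 33.67, 29.50, 26.33, 23.17, 0.00 m³/s; ΣQ_DR = 280.0 m³/s, peak = 44.00 m³/s.
Runoff depth d = ΣQ_DR·Δt / A = 280.0 × 7200 / (101 km²) = 19.96 mm.
The 1-cm UH is the DRH scaled by (10 mm)/d, so U_p = 44.00 × 10/19.96 = 22.0 m³/s.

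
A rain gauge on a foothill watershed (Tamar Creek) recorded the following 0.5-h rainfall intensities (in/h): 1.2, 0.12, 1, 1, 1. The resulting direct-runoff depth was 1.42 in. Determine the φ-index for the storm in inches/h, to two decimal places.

Only the 4 blocks with intensity above φ contribute runoff: 1.2, 1, 1, 1 in/h.
Σ(I−φ)·Δt = d  ⇒  (1.2+1+1+1 − 4φ)·0.5 = 1.42
φ = (4.200 − 1.42/0.5) / 4 = 0.34 in/h.

φ ≈ 0.34 in/h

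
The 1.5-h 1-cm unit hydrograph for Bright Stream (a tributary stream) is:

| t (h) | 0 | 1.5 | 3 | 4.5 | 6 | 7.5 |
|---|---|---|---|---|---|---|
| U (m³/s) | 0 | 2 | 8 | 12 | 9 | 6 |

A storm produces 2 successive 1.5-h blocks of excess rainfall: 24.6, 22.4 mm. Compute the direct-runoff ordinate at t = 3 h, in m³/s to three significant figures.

Q ≈ 24.2 m³/s

By discrete convolution, Q_j = Σ (P_i / 10 mm) · U_{j−i}.
At t = 3 h (j=2): Q = (24.6/10)·8 + (22.4/10)·2 = 24.2 m³/s.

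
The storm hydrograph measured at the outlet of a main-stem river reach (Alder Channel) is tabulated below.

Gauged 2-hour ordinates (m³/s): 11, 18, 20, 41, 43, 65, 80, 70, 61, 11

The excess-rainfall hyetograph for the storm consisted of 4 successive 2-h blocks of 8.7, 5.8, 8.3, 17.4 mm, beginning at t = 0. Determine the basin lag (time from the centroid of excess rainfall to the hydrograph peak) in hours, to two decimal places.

Centroid of excess rainfall: t_c = Σ P_i·t̄_i / ΣP_i = 4.7114 h (block centres at 1, 3, 5, 7 h).
Hydrograph peak occurs at t = 12 h, so basin lag t_L = 12 − 4.7114 = 7.29 h.

t_L ≈ 7.29 h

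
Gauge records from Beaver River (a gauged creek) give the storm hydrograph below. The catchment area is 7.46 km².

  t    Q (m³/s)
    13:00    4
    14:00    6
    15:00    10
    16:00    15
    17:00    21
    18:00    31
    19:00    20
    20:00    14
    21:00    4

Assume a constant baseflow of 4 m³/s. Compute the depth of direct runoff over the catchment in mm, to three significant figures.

Direct runoff: 0.0, 2.0, 6.0, 11.0, 17.0, 27.0, 16.0, 10.0, 0.0 m³/s; ΣQ_DR = 89.00 m³/s.
V = ΣQ_DR · Δt = 89.00 × 3600 s = 3.204 × 10^5 m³.
Over A = 7.46 km², depth = V / A = 42.9 mm.

d ≈ 42.9 mm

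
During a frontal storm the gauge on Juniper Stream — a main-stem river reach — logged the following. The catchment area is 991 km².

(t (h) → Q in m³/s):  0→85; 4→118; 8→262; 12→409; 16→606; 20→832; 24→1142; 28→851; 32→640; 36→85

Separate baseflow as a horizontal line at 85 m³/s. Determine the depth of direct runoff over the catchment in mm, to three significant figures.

Direct runoff: 0.0, 33.0, 177.0, 324.0, 521.0, 747.0, 1057.0, 766.0, 555.0, 0.0 m³/s; ΣQ_DR = 4180 m³/s.
V = ΣQ_DR · Δt = 4180 × 14400 s = 6.019 × 10^7 m³.
Over A = 991 km², depth = V / A = 60.7 mm.

d ≈ 60.7 mm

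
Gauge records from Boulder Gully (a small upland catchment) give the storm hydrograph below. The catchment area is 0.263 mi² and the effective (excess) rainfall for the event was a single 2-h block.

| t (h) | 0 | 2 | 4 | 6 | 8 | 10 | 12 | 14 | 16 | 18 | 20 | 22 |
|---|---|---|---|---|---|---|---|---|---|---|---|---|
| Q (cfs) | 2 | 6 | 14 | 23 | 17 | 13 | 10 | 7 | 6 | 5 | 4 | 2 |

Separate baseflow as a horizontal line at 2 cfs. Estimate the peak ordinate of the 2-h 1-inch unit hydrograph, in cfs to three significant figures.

Direct runoff: 0.0, 4.0, 12.0, 21.0, 15.0, 11.0, 8.0, 5.0, 4.0, 3.0, 2.0, 0.0 cfs; ΣQ_DR = 85.00 cfs, peak = 21.0 cfs.
Runoff depth d = ΣQ_DR·Δt / A = 85.00 × 7200 / (0.263 mi²) = 1.002 in.
The 1-inch UH is the DRH scaled by (1 in)/d, so U_p = 21.0 × 1/1.002 = 21.0 cfs.

U_p ≈ 21.0 cfs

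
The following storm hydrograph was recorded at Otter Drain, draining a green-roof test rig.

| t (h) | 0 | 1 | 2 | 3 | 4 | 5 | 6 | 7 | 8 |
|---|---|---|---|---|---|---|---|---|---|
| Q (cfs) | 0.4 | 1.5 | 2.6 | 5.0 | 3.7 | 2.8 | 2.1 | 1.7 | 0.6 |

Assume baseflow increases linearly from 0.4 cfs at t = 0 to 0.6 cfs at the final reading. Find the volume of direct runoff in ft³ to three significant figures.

Direct-runoff ordinates (Q − Q_b): 0.00, 1.07, 2.15, 4.53, 3.20, 2.27, 1.55, 1.12, 0.00 cfs.
ΣQ_DR = 15.90 cfs.
With Δt = 1 h = 3600 s, V = ΣQ_DR · Δt = 15.90 × 3600 = 57200 ft³.

V ≈ 57200 ft³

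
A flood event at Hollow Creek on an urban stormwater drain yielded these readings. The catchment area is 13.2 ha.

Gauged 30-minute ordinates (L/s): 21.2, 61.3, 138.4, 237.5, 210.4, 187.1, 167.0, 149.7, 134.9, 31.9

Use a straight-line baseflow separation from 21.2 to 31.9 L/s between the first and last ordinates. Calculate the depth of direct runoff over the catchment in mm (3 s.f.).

Direct runoff: 0.00, 38.91, 114.82, 212.73, 184.44, 159.96, 138.67, 120.18, 104.19, 0.00 L/s; ΣQ_DR = 1074 L/s.
V = ΣQ_DR · Δt = 1074 × 1800 s = 1.933 × 10^6 L.
Over A = 13.2 ha, depth = V / A = 14.6 mm.

d ≈ 14.6 mm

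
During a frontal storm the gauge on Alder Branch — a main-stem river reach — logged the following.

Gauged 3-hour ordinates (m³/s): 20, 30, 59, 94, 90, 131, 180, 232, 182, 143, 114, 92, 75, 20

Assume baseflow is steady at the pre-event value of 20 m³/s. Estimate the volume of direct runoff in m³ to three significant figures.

Direct-runoff ordinates (Q − Q_b): 0.0, 10.0, 39.0, 74.0, 70.0, 111.0, 160.0, 212.0, 162.0, 123.0, 94.0, 72.0, 55.0, 0.0 m³/s.
ΣQ_DR = 1182 m³/s.
With Δt = 3 h = 10800 s, V = ΣQ_DR · Δt = 1182 × 10800 = 1.28 × 10^7 m³.

V ≈ 1.28 × 10^7 m³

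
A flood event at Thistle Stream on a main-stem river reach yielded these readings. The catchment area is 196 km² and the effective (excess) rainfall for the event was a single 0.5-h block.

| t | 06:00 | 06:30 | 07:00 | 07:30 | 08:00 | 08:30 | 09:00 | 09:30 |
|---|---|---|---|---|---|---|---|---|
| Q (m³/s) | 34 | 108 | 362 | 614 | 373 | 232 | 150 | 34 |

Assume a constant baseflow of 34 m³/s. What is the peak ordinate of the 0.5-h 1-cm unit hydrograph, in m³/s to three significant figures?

Direct runoff: 0.0, 74.0, 328.0, 580.0, 339.0, 198.0, 116.0, 0.0 m³/s; ΣQ_DR = 1635 m³/s, peak = 580.0 m³/s.
Runoff depth d = ΣQ_DR·Δt / A = 1635 × 1800 / (196 km²) = 15.02 mm.
The 1-cm UH is the DRH scaled by (10 mm)/d, so U_p = 580.0 × 10/15.02 = 386 m³/s.

U_p ≈ 386 m³/s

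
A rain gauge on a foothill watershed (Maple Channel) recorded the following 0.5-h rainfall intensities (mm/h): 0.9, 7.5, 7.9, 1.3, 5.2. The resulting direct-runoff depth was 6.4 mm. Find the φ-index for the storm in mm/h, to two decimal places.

Only the 3 blocks with intensity above φ contribute runoff: 7.5, 7.9, 5.2 mm/h.
Σ(I−φ)·Δt = d  ⇒  (7.5+7.9+5.2 − 3φ)·0.5 = 6.4
φ = (20.60 − 6.4/0.5) / 3 = 2.60 mm/h.

φ ≈ 2.60 mm/h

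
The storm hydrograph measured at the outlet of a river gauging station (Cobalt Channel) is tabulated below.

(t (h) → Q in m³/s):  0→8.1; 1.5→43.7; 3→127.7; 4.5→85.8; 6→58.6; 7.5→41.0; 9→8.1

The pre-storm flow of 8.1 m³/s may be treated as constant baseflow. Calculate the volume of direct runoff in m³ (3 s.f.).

V ≈ 1.71 × 10^6 m³

Direct-runoff ordinates (Q − Q_b): 0.0, 35.6, 119.6, 77.7, 50.5, 32.9, 0.0 m³/s.
ΣQ_DR = 316.3 m³/s.
With Δt = 1.5 h = 5400 s, V = ΣQ_DR · Δt = 316.3 × 5400 = 1.71 × 10^6 m³.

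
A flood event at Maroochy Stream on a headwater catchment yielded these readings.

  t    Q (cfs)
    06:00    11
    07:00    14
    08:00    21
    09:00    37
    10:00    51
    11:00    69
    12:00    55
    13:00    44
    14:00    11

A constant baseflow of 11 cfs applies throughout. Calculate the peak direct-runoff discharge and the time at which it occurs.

Q_p = 58.0 cfs at t = 11:00

Subtracting baseflow gives direct-runoff ordinates: 0.0, 3.0, 10.0, 26.0, 40.0, 58.0, 44.0, 33.0, 0.0 cfs.
The maximum is 58.0 cfs, occurring at the reading for t = 11:00.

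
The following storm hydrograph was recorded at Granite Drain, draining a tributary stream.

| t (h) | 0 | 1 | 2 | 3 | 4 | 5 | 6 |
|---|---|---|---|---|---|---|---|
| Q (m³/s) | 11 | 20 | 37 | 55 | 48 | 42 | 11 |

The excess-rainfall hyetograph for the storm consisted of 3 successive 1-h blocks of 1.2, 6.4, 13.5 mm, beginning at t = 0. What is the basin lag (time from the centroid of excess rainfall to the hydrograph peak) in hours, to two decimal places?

t_L ≈ 0.92 h

Centroid of excess rainfall: t_c = Σ P_i·t̄_i / ΣP_i = 2.0829 h (block centres at 0.5, 1.5, 2.5 h).
Hydrograph peak occurs at t = 3 h, so basin lag t_L = 3 − 2.0829 = 0.92 h.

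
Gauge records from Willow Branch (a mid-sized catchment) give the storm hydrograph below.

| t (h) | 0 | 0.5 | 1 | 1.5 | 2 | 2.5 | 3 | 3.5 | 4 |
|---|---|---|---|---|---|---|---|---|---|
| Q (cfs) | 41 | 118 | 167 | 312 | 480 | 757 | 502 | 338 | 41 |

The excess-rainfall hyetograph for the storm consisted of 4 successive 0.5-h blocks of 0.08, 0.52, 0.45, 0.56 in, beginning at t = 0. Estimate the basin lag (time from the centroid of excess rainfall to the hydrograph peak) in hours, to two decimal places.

Centroid of excess rainfall: t_c = Σ P_i·t̄_i / ΣP_i = 1.2127 h (block centres at 0.25, 0.75, 1.25, 1.75 h).
Hydrograph peak occurs at t = 2.5 h, so basin lag t_L = 2.5 − 1.2127 = 1.29 h.

t_L ≈ 1.29 h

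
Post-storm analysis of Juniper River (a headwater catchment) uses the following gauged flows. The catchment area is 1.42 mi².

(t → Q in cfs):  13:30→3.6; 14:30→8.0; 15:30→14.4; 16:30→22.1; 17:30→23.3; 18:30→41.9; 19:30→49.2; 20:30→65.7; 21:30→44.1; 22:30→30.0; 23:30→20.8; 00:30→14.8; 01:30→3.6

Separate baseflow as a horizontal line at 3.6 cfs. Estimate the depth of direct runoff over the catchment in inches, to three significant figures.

Direct runoff: 0.0, 4.4, 10.8, 18.5, 19.7, 38.3, 45.6, 62.1, 40.5, 26.4, 17.2, 11.2, 0.0 cfs; ΣQ_DR = 294.7 cfs.
V = ΣQ_DR · Δt = 294.7 × 3600 s = 1.061 × 10^6 ft³.
Over A = 1.42 mi², depth = V / A = 0.322 in.

d ≈ 0.322 in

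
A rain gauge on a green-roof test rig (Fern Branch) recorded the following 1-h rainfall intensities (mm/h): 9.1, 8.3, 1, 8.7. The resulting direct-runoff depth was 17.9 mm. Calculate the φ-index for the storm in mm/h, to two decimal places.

φ ≈ 2.73 mm/h

Only the 3 blocks with intensity above φ contribute runoff: 9.1, 8.3, 8.7 mm/h.
Σ(I−φ)·Δt = d  ⇒  (9.1+8.3+8.7 − 3φ)·1 = 17.9
φ = (26.10 − 17.9/1) / 3 = 2.73 mm/h.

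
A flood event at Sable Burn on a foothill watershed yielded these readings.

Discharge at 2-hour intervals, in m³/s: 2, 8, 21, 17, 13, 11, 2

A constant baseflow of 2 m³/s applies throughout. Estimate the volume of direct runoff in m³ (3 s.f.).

V ≈ 4.32 × 10^5 m³

Direct-runoff ordinates (Q − Q_b): 0.0, 6.0, 19.0, 15.0, 11.0, 9.0, 0.0 m³/s.
ΣQ_DR = 60.00 m³/s.
With Δt = 2 h = 7200 s, V = ΣQ_DR · Δt = 60.00 × 7200 = 4.32 × 10^5 m³.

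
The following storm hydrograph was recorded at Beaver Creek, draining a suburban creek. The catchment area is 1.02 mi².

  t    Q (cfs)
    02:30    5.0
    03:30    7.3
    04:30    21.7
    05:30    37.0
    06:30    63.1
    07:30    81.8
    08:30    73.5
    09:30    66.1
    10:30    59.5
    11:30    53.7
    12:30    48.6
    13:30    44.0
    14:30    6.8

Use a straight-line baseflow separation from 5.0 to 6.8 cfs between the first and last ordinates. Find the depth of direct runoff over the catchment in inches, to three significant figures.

d ≈ 0.747 in

Direct runoff: 0.00, 2.15, 16.40, 31.55, 57.50, 76.05, 67.60, 60.05, 53.30, 47.35, 42.10, 37.35, 0.00 cfs; ΣQ_DR = 491.4 cfs.
V = ΣQ_DR · Δt = 491.4 × 3600 s = 1.769 × 10^6 ft³.
Over A = 1.02 mi², depth = V / A = 0.747 in.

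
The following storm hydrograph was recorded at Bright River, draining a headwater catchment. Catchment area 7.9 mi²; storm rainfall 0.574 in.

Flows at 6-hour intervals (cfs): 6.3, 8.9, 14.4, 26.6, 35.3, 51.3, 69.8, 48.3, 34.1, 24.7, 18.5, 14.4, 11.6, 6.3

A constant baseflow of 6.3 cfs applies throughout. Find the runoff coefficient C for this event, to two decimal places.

C ≈ 0.58

ΣQ_DR = 282.3 cfs; V = ΣQ_DR·Δt = 6.098 × 10^6 ft³.
Runoff depth d = V / A = 0.3322 in.
C = d / P = 0.3322 / 0.574 = 0.58.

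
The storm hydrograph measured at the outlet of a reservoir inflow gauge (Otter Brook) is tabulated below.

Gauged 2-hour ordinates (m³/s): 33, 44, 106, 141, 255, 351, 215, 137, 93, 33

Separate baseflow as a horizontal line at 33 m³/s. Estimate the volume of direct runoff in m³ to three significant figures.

Direct-runoff ordinates (Q − Q_b): 0.0, 11.0, 73.0, 108.0, 222.0, 318.0, 182.0, 104.0, 60.0, 0.0 m³/s.
ΣQ_DR = 1078 m³/s.
With Δt = 2 h = 7200 s, V = ΣQ_DR · Δt = 1078 × 7200 = 7.76 × 10^6 m³.

V ≈ 7.76 × 10^6 m³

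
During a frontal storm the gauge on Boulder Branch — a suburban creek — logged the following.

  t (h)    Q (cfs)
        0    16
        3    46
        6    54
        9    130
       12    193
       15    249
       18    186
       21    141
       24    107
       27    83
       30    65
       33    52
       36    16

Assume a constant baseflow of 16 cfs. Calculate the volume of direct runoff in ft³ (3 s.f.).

V ≈ 1.22 × 10^7 ft³

Direct-runoff ordinates (Q − Q_b): 0.0, 30.0, 38.0, 114.0, 177.0, 233.0, 170.0, 125.0, 91.0, 67.0, 49.0, 36.0, 0.0 cfs.
ΣQ_DR = 1130 cfs.
With Δt = 3 h = 10800 s, V = ΣQ_DR · Δt = 1130 × 10800 = 1.22 × 10^7 ft³.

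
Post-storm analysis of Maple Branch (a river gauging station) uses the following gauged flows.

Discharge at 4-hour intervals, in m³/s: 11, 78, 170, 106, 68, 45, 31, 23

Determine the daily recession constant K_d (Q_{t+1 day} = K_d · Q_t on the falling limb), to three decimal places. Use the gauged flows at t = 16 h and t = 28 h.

K_d ≈ 0.114

Between t = 16 h and t = 28 h the flow falls from 68 to 23 m³/s over 3×4 h = 12 h.
Per-interval ratio K = (23/68)^(1/3) = 0.6967; K_d = K^(24/4) = 0.114.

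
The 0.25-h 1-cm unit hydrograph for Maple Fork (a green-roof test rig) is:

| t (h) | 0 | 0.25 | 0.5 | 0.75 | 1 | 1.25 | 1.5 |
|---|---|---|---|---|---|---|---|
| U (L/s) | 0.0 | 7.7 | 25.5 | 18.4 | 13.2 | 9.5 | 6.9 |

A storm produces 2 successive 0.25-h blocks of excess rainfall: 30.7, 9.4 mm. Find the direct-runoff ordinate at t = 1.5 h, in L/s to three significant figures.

By discrete convolution, Q_j = Σ (P_i / 10 mm) · U_{j−i}.
At t = 1.5 h (j=6): Q = (30.7/10)·6.9 + (9.4/10)·9.5 = 30.1 L/s.

Q ≈ 30.1 L/s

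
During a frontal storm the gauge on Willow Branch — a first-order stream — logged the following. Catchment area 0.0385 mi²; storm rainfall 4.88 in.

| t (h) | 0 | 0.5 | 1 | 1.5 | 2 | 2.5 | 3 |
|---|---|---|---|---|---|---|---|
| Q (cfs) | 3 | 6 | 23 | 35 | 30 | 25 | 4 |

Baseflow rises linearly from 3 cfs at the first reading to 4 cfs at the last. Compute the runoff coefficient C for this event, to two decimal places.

ΣQ_DR = 101.5 cfs; V = ΣQ_DR·Δt = 1.827 × 10^5 ft³.
Runoff depth d = V / A = 2.043 in.
C = d / P = 2.043 / 4.88 = 0.42.

C ≈ 0.42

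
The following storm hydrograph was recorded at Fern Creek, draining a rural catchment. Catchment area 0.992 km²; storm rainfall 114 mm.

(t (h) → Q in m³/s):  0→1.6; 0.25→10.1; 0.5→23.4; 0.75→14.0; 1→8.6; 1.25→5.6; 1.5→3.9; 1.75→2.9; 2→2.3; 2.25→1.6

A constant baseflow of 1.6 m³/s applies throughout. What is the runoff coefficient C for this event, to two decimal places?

ΣQ_DR = 58.00 m³/s; V = ΣQ_DR·Δt = 52200 m³.
Runoff depth d = V / A = 52.62 mm.
C = d / P = 52.62 / 114 = 0.46.

C ≈ 0.46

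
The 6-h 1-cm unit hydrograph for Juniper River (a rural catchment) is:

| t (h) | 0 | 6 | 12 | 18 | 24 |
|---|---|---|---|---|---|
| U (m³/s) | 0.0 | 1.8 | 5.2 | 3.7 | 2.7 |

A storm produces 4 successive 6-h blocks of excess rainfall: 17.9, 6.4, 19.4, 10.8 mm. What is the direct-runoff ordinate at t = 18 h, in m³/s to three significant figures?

By discrete convolution, Q_j = Σ (P_i / 10 mm) · U_{j−i}.
At t = 18 h (j=3): Q = (17.9/10)·3.7 + (6.4/10)·5.2 + (19.4/10)·1.8 + (10.8/10)·0.0 = 13.4 m³/s.

Q ≈ 13.4 m³/s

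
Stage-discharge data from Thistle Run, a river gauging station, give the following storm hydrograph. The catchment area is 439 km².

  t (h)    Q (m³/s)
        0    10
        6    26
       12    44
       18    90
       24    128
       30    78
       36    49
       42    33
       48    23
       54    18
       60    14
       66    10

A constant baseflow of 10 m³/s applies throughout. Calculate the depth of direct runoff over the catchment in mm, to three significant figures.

d ≈ 19.8 mm

Direct runoff: 0.0, 16.0, 34.0, 80.0, 118.0, 68.0, 39.0, 23.0, 13.0, 8.0, 4.0, 0.0 m³/s; ΣQ_DR = 403.0 m³/s.
V = ΣQ_DR · Δt = 403.0 × 21600 s = 8.705 × 10^6 m³.
Over A = 439 km², depth = V / A = 19.8 mm.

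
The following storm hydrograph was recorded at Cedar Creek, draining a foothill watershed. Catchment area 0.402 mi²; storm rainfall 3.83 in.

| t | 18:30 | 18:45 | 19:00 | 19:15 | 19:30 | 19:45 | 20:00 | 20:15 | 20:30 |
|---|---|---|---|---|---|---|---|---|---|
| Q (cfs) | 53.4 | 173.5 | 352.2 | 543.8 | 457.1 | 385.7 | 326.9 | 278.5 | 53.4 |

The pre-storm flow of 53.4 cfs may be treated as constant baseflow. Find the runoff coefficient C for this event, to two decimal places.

C ≈ 0.54

ΣQ_DR = 2144 cfs; V = ΣQ_DR·Δt = 1.930 × 10^6 ft³.
Runoff depth d = V / A = 2.066 in.
C = d / P = 2.066 / 3.83 = 0.54.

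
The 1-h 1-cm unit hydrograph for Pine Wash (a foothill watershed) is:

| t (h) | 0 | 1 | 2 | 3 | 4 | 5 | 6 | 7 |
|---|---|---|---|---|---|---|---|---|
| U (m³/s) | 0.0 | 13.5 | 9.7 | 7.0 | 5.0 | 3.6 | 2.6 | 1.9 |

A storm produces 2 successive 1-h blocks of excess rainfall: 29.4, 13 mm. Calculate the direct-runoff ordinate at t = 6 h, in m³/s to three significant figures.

By discrete convolution, Q_j = Σ (P_i / 10 mm) · U_{j−i}.
At t = 6 h (j=6): Q = (29.4/10)·2.6 + (13/10)·3.6 = 12.3 m³/s.

Q ≈ 12.3 m³/s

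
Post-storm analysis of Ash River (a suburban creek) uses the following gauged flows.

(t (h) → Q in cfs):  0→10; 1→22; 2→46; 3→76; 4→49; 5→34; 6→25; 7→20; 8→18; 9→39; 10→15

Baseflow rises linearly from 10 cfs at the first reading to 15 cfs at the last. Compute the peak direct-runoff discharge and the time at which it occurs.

Subtracting baseflow gives direct-runoff ordinates: 0.00, 11.50, 35.00, 64.50, 37.00, 21.50, 12.00, 6.50, 4.00, 24.50, 0.00 cfs.
The maximum is 64.50 cfs, occurring at the reading for t = 3 h.

Q_p = 64.50 cfs at t = 3 h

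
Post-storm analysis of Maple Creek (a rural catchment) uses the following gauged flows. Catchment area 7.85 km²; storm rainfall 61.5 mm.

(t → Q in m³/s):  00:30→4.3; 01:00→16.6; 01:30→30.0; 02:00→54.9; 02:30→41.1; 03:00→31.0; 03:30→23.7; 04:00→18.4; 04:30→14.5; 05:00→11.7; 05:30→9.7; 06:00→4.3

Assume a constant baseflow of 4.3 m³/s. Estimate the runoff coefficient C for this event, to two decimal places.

C ≈ 0.78

ΣQ_DR = 208.6 m³/s; V = ΣQ_DR·Δt = 3.755 × 10^5 m³.
Runoff depth d = V / A = 47.83 mm.
C = d / P = 47.83 / 61.5 = 0.78.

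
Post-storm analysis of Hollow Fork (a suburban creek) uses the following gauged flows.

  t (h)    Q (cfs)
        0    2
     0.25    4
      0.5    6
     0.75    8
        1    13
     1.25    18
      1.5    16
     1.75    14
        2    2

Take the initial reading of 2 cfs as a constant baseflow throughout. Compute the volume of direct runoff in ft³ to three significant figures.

Direct-runoff ordinates (Q − Q_b): 0.0, 2.0, 4.0, 6.0, 11.0, 16.0, 14.0, 12.0, 0.0 cfs.
ΣQ_DR = 65.00 cfs.
With Δt = 0.25 h = 900 s, V = ΣQ_DR · Δt = 65.00 × 900 = 58500 ft³.

V ≈ 58500 ft³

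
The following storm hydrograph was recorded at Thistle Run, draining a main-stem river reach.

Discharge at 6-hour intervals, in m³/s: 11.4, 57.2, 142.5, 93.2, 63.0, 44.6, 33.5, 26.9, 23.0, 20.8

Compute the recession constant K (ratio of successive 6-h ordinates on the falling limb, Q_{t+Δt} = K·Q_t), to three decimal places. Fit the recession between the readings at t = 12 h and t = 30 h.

K ≈ 0.679

Using the recession-limb readings at t = 12 h and t = 30 h: Q falls from 142.5 to 44.6 m³/s over 3 intervals.
K = (Q₂/Q₁)^(1/3) = (44.6/142.5)^(1/3) = 0.679.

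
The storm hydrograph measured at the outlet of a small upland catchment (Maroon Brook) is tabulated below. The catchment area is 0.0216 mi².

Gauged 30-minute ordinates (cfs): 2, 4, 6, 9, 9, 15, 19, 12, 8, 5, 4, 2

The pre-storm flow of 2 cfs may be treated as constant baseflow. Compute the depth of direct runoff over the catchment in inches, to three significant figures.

Direct runoff: 0.0, 2.0, 4.0, 7.0, 7.0, 13.0, 17.0, 10.0, 6.0, 3.0, 2.0, 0.0 cfs; ΣQ_DR = 71.00 cfs.
V = ΣQ_DR · Δt = 71.00 × 1800 s = 1.278 × 10^5 ft³.
Over A = 0.0216 mi², depth = V / A = 2.55 in.

d ≈ 2.55 in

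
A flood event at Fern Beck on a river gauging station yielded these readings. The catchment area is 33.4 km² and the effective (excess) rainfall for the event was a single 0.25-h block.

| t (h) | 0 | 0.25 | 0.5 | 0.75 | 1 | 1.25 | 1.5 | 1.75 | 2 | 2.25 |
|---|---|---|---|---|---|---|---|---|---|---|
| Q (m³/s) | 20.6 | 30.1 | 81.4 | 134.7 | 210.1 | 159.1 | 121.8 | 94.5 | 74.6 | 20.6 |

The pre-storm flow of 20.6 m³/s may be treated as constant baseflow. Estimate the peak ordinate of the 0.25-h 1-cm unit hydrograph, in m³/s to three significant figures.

Direct runoff: 0.0, 9.5, 60.8, 114.1, 189.5, 138.5, 101.2, 73.9, 54.0, 0.0 m³/s; ΣQ_DR = 741.5 m³/s, peak = 189.5 m³/s.
Runoff depth d = ΣQ_DR·Δt / A = 741.5 × 900 / (33.4 km²) = 19.98 mm.
The 1-cm UH is the DRH scaled by (10 mm)/d, so U_p = 189.5 × 10/19.98 = 94.8 m³/s.

U_p ≈ 94.8 m³/s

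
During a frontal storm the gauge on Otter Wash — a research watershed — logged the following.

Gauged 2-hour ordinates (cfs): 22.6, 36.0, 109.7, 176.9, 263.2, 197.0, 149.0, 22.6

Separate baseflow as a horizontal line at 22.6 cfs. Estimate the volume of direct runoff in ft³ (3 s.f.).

Direct-runoff ordinates (Q − Q_b): 0.0, 13.4, 87.1, 154.3, 240.6, 174.4, 126.4, 0.0 cfs.
ΣQ_DR = 796.2 cfs.
With Δt = 2 h = 7200 s, V = ΣQ_DR · Δt = 796.2 × 7200 = 5.73 × 10^6 ft³.

V ≈ 5.73 × 10^6 ft³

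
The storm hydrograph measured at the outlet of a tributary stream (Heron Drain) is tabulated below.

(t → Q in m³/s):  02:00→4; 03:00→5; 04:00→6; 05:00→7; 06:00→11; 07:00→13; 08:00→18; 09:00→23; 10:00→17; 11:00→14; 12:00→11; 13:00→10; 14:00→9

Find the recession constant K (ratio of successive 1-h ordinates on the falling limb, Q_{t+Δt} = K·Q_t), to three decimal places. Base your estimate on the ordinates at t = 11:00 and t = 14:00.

K ≈ 0.863

Using the recession-limb readings at t = 11:00 and t = 14:00: Q falls from 14 to 9 m³/s over 3 intervals.
K = (Q₂/Q₁)^(1/3) = (9/14)^(1/3) = 0.863.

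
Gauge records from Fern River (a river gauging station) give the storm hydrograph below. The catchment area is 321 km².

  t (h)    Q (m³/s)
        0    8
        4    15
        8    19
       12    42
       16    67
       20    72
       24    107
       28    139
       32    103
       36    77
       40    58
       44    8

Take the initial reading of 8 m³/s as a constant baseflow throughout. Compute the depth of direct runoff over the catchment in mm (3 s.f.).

Direct runoff: 0.0, 7.0, 11.0, 34.0, 59.0, 64.0, 99.0, 131.0, 95.0, 69.0, 50.0, 0.0 m³/s; ΣQ_DR = 619.0 m³/s.
V = ΣQ_DR · Δt = 619.0 × 14400 s = 8.914 × 10^6 m³.
Over A = 321 km², depth = V / A = 27.8 mm.

d ≈ 27.8 mm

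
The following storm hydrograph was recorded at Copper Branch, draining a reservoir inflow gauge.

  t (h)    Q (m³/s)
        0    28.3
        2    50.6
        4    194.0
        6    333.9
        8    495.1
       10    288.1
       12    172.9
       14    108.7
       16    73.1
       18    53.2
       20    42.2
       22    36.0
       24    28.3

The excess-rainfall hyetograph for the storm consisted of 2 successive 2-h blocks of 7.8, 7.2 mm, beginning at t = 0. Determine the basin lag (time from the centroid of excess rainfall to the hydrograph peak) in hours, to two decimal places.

Centroid of excess rainfall: t_c = Σ P_i·t̄_i / ΣP_i = 1.9600 h (block centres at 1, 3 h).
Hydrograph peak occurs at t = 8 h, so basin lag t_L = 8 − 1.9600 = 6.04 h.

t_L ≈ 6.04 h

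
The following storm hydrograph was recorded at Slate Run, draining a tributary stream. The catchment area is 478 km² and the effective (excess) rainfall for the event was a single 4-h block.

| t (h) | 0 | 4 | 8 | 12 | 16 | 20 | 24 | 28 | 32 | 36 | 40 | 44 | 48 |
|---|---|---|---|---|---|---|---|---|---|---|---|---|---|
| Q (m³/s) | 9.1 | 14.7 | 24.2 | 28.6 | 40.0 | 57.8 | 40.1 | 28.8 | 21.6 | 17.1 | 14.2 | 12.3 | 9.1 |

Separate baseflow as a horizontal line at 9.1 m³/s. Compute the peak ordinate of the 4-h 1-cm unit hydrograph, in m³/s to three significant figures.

Direct runoff: 0.0, 5.6, 15.1, 19.5, 30.9, 48.7, 31.0, 19.7, 12.5, 8.0, 5.1, 3.2, 0.0 m³/s; ΣQ_DR = 199.3 m³/s, peak = 48.7 m³/s.
Runoff depth d = ΣQ_DR·Δt / A = 199.3 × 14400 / (478 km²) = 6.004 mm.
The 1-cm UH is the DRH scaled by (10 mm)/d, so U_p = 48.7 × 10/6.004 = 81.1 m³/s.

U_p ≈ 81.1 m³/s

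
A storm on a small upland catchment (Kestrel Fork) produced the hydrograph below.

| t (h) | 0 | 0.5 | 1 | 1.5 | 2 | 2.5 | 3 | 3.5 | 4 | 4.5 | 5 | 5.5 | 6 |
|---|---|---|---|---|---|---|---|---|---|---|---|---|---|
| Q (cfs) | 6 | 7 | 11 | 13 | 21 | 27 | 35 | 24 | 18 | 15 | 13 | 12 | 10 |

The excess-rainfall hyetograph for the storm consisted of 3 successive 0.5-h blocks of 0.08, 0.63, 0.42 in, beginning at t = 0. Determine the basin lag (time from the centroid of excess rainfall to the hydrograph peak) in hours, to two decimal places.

t_L ≈ 2.10 h

Centroid of excess rainfall: t_c = Σ P_i·t̄_i / ΣP_i = 0.9004 h (block centres at 0.25, 0.75, 1.25 h).
Hydrograph peak occurs at t = 3 h, so basin lag t_L = 3 − 0.9004 = 2.10 h.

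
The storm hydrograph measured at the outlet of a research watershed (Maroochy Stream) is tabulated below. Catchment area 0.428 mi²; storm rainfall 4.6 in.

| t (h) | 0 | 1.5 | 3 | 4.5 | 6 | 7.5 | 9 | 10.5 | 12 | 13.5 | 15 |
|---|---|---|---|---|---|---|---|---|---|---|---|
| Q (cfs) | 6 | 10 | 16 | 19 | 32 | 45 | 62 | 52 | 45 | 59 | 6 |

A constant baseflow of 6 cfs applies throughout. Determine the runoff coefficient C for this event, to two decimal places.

ΣQ_DR = 286.0 cfs; V = ΣQ_DR·Δt = 1.544 × 10^6 ft³.
Runoff depth d = V / A = 1.553 in.
C = d / P = 1.553 / 4.6 = 0.34.

C ≈ 0.34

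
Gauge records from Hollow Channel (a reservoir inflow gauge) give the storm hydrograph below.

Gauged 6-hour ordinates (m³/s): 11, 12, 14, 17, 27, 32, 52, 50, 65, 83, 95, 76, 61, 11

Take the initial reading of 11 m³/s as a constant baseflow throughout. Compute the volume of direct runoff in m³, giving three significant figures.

Direct-runoff ordinates (Q − Q_b): 0.0, 1.0, 3.0, 6.0, 16.0, 21.0, 41.0, 39.0, 54.0, 72.0, 84.0, 65.0, 50.0, 0.0 m³/s.
ΣQ_DR = 452.0 m³/s.
With Δt = 6 h = 21600 s, V = ΣQ_DR · Δt = 452.0 × 21600 = 9.76 × 10^6 m³.

V ≈ 9.76 × 10^6 m³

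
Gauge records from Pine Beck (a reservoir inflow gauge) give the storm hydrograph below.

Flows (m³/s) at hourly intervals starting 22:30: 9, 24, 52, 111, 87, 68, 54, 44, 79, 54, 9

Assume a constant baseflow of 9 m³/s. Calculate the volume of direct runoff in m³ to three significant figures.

V ≈ 1.77 × 10^6 m³

Direct-runoff ordinates (Q − Q_b): 0.0, 15.0, 43.0, 102.0, 78.0, 59.0, 45.0, 35.0, 70.0, 45.0, 0.0 m³/s.
ΣQ_DR = 492.0 m³/s.
With Δt = 1 h = 3600 s, V = ΣQ_DR · Δt = 492.0 × 3600 = 1.77 × 10^6 m³.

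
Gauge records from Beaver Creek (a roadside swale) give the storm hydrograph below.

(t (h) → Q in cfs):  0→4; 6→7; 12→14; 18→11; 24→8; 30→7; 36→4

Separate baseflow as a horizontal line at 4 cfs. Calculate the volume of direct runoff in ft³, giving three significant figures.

Direct-runoff ordinates (Q − Q_b): 0.0, 3.0, 10.0, 7.0, 4.0, 3.0, 0.0 cfs.
ΣQ_DR = 27.00 cfs.
With Δt = 6 h = 21600 s, V = ΣQ_DR · Δt = 27.00 × 21600 = 5.83 × 10^5 ft³.

V ≈ 5.83 × 10^5 ft³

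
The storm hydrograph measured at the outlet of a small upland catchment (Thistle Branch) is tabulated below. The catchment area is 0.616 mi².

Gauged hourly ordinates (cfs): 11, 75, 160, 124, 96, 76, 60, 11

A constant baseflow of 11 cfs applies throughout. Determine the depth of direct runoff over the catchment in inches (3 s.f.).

Direct runoff: 0.0, 64.0, 149.0, 113.0, 85.0, 65.0, 49.0, 0.0 cfs; ΣQ_DR = 525.0 cfs.
V = ΣQ_DR · Δt = 525.0 × 3600 s = 1.890 × 10^6 ft³.
Over A = 0.616 mi², depth = V / A = 1.32 in.

d ≈ 1.32 in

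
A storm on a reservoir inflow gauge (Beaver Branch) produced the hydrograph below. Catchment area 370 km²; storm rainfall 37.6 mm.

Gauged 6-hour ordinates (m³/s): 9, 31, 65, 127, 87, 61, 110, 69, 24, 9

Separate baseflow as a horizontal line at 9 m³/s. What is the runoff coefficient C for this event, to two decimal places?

C ≈ 0.78

ΣQ_DR = 502.0 m³/s; V = ΣQ_DR·Δt = 1.084 × 10^7 m³.
Runoff depth d = V / A = 29.31 mm.
C = d / P = 29.31 / 37.6 = 0.78.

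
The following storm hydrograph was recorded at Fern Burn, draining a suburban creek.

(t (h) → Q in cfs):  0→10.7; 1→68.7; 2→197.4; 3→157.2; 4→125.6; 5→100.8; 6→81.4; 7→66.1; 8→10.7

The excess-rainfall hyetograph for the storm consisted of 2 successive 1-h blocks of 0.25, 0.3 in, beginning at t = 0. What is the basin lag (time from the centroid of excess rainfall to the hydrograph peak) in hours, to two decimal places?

t_L ≈ 0.95 h

Centroid of excess rainfall: t_c = Σ P_i·t̄_i / ΣP_i = 1.0455 h (block centres at 0.5, 1.5 h).
Hydrograph peak occurs at t = 2 h, so basin lag t_L = 2 − 1.0455 = 0.95 h.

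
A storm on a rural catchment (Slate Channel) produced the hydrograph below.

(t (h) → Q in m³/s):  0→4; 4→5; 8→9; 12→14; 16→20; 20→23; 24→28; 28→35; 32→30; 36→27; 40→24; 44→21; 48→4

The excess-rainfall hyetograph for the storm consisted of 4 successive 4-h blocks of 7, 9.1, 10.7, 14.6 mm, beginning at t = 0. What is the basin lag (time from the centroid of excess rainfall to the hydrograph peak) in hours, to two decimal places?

Centroid of excess rainfall: t_c = Σ P_i·t̄_i / ΣP_i = 9.1787 h (block centres at 2, 6, 10, 14 h).
Hydrograph peak occurs at t = 28 h, so basin lag t_L = 28 − 9.1787 = 18.82 h.

t_L ≈ 18.82 h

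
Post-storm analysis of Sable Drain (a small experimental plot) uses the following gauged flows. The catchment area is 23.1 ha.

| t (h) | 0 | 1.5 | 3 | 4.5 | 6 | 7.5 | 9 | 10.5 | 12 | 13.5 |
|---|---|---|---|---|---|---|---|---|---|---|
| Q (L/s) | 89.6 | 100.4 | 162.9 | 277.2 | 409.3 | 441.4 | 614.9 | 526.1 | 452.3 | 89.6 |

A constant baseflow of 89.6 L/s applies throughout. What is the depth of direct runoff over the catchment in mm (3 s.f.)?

Direct runoff: 0.0, 10.8, 73.3, 187.6, 319.7, 351.8, 525.3, 436.5, 362.7, 0.0 L/s; ΣQ_DR = 2268 L/s.
V = ΣQ_DR · Δt = 2268 × 5400 s = 1.225 × 10^7 L.
Over A = 23.1 ha, depth = V / A = 53.0 mm.

d ≈ 53.0 mm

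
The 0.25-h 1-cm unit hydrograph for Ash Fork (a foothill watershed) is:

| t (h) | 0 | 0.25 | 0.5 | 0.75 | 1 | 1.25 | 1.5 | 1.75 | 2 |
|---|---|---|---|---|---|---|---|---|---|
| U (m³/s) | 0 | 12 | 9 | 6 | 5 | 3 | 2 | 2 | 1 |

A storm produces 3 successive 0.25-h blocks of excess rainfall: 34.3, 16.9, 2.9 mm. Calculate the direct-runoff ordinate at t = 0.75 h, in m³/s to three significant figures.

By discrete convolution, Q_j = Σ (P_i / 10 mm) · U_{j−i}.
At t = 0.75 h (j=3): Q = (34.3/10)·6 + (16.9/10)·9 + (2.9/10)·12 = 39.3 m³/s.

Q ≈ 39.3 m³/s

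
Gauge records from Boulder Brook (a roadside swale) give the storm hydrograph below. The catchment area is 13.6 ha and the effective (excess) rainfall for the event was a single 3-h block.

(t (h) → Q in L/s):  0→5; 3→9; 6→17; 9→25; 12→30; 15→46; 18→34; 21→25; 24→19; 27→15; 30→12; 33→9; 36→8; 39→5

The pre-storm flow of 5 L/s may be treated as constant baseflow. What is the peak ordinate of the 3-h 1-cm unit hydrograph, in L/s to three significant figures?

U_p ≈ 27.3 L/s

Direct runoff: 0.0, 4.0, 12.0, 20.0, 25.0, 41.0, 29.0, 20.0, 14.0, 10.0, 7.0, 4.0, 3.0, 0.0 L/s; ΣQ_DR = 189.0 L/s, peak = 41.0 L/s.
Runoff depth d = ΣQ_DR·Δt / A = 189.0 × 10800 / (13.6 ha) = 15.01 mm.
The 1-cm UH is the DRH scaled by (10 mm)/d, so U_p = 41.0 × 10/15.01 = 27.3 L/s.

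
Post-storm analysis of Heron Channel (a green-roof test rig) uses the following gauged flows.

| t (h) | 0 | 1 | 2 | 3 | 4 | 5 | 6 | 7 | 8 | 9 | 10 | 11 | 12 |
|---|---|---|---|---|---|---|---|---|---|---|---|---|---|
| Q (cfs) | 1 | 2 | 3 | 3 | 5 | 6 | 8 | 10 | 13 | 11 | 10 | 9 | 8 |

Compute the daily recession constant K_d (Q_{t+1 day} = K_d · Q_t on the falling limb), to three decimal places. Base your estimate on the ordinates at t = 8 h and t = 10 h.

K_d ≈ 0.043

Between t = 8 h and t = 10 h the flow falls from 13 to 10 cfs over 2×1 h = 2 h.
Per-interval ratio K = (10/13)^(1/2) = 0.8771; K_d = K^(24/1) = 0.043.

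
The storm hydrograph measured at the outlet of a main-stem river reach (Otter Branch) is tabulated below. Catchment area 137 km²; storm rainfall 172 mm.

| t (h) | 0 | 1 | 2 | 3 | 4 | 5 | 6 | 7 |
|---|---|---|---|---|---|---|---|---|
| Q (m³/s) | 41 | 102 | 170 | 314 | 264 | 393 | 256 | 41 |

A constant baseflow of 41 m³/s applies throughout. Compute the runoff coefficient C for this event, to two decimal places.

ΣQ_DR = 1253 m³/s; V = ΣQ_DR·Δt = 4.511 × 10^6 m³.
Runoff depth d = V / A = 32.93 mm.
C = d / P = 32.93 / 172 = 0.19.

C ≈ 0.19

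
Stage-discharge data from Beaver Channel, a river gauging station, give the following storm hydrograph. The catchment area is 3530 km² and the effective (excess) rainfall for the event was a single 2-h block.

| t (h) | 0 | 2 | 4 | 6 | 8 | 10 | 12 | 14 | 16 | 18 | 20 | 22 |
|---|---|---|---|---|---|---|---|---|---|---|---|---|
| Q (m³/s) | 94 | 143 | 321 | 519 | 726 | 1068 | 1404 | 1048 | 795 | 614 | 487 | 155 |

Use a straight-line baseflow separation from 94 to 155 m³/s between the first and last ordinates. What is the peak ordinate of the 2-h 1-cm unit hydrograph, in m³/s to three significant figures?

Direct runoff: 0.00, 43.45, 215.91, 408.36, 609.82, 946.27, 1276.73, 915.18, 656.64, 470.09, 337.55, 0.00 m³/s; ΣQ_DR = 5880 m³/s, peak = 1276.73 m³/s.
Runoff depth d = ΣQ_DR·Δt / A = 5880 × 7200 / (3530 km²) = 11.99 mm.
The 1-cm UH is the DRH scaled by (10 mm)/d, so U_p = 1276.73 × 10/11.99 = 1060 m³/s.

U_p ≈ 1060 m³/s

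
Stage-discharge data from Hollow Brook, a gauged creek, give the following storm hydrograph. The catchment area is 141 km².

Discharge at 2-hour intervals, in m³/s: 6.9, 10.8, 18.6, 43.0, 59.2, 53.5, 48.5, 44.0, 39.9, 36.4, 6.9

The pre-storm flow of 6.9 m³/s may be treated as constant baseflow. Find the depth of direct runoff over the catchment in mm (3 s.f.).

Direct runoff: 0.0, 3.9, 11.7, 36.1, 52.3, 46.6, 41.6, 37.1, 33.0, 29.5, 0.0 m³/s; ΣQ_DR = 291.8 m³/s.
V = ΣQ_DR · Δt = 291.8 × 7200 s = 2.101 × 10^6 m³.
Over A = 141 km², depth = V / A = 14.9 mm.

d ≈ 14.9 mm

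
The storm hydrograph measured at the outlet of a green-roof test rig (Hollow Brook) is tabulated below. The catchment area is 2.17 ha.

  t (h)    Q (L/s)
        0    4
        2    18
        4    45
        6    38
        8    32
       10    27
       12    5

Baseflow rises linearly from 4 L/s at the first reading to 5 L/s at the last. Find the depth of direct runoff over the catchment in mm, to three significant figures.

d ≈ 45.6 mm

Direct runoff: 0.00, 13.83, 40.67, 33.50, 27.33, 22.17, 0.00 L/s; ΣQ_DR = 137.5 L/s.
V = ΣQ_DR · Δt = 137.5 × 7200 s = 9.900 × 10^5 L.
Over A = 2.17 ha, depth = V / A = 45.6 mm.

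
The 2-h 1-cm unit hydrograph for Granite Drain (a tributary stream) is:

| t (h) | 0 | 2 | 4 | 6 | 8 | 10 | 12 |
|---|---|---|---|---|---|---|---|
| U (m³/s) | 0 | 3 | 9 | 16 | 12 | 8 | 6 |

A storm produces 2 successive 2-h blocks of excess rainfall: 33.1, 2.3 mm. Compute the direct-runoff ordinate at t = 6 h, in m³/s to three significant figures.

By discrete convolution, Q_j = Σ (P_i / 10 mm) · U_{j−i}.
At t = 6 h (j=3): Q = (33.1/10)·16 + (2.3/10)·9 = 55.0 m³/s.

Q ≈ 55.0 m³/s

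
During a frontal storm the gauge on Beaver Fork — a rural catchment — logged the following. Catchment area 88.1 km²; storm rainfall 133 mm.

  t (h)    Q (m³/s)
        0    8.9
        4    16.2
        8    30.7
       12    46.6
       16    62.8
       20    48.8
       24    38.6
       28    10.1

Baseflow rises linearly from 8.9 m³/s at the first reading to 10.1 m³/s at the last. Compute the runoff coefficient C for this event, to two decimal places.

ΣQ_DR = 186.7 m³/s; V = ΣQ_DR·Δt = 2.688 × 10^6 m³.
Runoff depth d = V / A = 30.52 mm.
C = d / P = 30.52 / 133 = 0.23.

C ≈ 0.23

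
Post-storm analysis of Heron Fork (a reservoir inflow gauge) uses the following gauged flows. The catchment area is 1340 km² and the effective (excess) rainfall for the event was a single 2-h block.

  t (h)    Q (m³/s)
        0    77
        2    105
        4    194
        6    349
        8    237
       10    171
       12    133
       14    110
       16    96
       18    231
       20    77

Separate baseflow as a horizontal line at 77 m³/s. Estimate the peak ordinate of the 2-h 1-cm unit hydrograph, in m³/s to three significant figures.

Direct runoff: 0.0, 28.0, 117.0, 272.0, 160.0, 94.0, 56.0, 33.0, 19.0, 154.0, 0.0 m³/s; ΣQ_DR = 933.0 m³/s, peak = 272.0 m³/s.
Runoff depth d = ΣQ_DR·Δt / A = 933.0 × 7200 / (1340 km²) = 5.013 mm.
The 1-cm UH is the DRH scaled by (10 mm)/d, so U_p = 272.0 × 10/5.013 = 543 m³/s.

U_p ≈ 543 m³/s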